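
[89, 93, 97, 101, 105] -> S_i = 89 + 4*i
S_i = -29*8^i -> [-29, -232, -1856, -14848, -118784]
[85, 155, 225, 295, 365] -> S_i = 85 + 70*i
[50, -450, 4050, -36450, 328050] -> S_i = 50*-9^i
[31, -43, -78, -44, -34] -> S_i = Random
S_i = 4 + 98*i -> [4, 102, 200, 298, 396]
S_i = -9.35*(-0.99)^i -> [-9.35, 9.26, -9.16, 9.07, -8.98]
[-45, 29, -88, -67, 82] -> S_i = Random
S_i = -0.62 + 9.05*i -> [-0.62, 8.43, 17.48, 26.53, 35.58]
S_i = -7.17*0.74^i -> [-7.17, -5.31, -3.93, -2.91, -2.15]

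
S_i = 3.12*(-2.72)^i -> [3.12, -8.49, 23.08, -62.79, 170.78]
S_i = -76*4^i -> [-76, -304, -1216, -4864, -19456]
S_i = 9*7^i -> [9, 63, 441, 3087, 21609]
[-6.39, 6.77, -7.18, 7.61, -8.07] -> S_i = -6.39*(-1.06)^i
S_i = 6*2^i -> [6, 12, 24, 48, 96]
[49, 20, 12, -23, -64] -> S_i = Random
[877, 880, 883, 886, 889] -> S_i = 877 + 3*i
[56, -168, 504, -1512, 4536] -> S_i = 56*-3^i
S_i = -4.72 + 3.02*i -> [-4.72, -1.7, 1.32, 4.34, 7.36]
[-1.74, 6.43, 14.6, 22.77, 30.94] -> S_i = -1.74 + 8.17*i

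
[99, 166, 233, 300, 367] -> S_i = 99 + 67*i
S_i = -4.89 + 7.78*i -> [-4.89, 2.89, 10.67, 18.45, 26.23]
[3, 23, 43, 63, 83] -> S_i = 3 + 20*i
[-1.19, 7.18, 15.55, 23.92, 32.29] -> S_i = -1.19 + 8.37*i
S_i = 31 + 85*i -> [31, 116, 201, 286, 371]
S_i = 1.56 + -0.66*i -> [1.56, 0.9, 0.24, -0.42, -1.08]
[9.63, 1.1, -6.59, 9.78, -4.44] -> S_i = Random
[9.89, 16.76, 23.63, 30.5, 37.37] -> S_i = 9.89 + 6.87*i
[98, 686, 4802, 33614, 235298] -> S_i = 98*7^i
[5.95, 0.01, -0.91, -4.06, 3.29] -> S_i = Random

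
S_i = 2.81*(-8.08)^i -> [2.81, -22.7, 183.45, -1482.31, 11977.1]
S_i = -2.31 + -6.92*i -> [-2.31, -9.23, -16.15, -23.07, -29.99]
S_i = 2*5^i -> [2, 10, 50, 250, 1250]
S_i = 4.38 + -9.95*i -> [4.38, -5.57, -15.52, -25.47, -35.42]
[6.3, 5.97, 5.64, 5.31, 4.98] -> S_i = 6.30 + -0.33*i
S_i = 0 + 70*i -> [0, 70, 140, 210, 280]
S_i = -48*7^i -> [-48, -336, -2352, -16464, -115248]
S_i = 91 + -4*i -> [91, 87, 83, 79, 75]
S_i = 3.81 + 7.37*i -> [3.81, 11.18, 18.55, 25.92, 33.29]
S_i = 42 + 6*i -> [42, 48, 54, 60, 66]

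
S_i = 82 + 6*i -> [82, 88, 94, 100, 106]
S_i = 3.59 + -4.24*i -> [3.59, -0.65, -4.89, -9.13, -13.37]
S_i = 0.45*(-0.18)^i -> [0.45, -0.08, 0.01, -0.0, 0.0]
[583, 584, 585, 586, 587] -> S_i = 583 + 1*i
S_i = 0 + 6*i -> [0, 6, 12, 18, 24]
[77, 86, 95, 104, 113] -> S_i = 77 + 9*i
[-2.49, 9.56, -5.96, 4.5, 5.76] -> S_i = Random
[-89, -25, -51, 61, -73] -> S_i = Random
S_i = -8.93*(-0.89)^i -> [-8.93, 7.95, -7.07, 6.3, -5.6]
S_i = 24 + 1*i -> [24, 25, 26, 27, 28]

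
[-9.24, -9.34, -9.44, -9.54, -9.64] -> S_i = -9.24 + -0.10*i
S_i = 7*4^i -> [7, 28, 112, 448, 1792]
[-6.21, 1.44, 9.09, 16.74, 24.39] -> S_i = -6.21 + 7.65*i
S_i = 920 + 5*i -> [920, 925, 930, 935, 940]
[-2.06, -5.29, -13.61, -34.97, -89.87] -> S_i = -2.06*2.57^i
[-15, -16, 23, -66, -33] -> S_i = Random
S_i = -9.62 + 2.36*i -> [-9.62, -7.26, -4.9, -2.54, -0.18]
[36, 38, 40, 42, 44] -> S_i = 36 + 2*i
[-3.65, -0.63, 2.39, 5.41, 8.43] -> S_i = -3.65 + 3.02*i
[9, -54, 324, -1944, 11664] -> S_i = 9*-6^i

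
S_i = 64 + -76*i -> [64, -12, -88, -164, -240]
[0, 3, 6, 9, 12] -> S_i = 0 + 3*i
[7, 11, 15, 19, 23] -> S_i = 7 + 4*i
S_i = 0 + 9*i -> [0, 9, 18, 27, 36]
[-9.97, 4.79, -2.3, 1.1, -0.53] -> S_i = -9.97*(-0.48)^i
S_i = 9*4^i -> [9, 36, 144, 576, 2304]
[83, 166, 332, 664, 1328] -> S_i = 83*2^i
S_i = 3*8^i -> [3, 24, 192, 1536, 12288]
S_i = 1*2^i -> [1, 2, 4, 8, 16]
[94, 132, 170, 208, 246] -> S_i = 94 + 38*i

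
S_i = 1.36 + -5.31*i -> [1.36, -3.95, -9.26, -14.57, -19.88]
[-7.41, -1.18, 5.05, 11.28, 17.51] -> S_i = -7.41 + 6.23*i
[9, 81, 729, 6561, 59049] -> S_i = 9*9^i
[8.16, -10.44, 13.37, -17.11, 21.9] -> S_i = 8.16*(-1.28)^i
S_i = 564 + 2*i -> [564, 566, 568, 570, 572]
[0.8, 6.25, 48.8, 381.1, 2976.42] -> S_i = 0.80*7.81^i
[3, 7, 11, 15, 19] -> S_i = 3 + 4*i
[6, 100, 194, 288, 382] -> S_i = 6 + 94*i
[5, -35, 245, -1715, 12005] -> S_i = 5*-7^i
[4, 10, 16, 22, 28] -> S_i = 4 + 6*i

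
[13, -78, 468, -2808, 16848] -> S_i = 13*-6^i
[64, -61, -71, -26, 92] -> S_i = Random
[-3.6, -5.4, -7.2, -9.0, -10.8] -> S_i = -3.60 + -1.80*i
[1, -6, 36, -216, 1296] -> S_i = 1*-6^i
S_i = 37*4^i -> [37, 148, 592, 2368, 9472]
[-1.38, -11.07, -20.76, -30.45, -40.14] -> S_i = -1.38 + -9.69*i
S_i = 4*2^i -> [4, 8, 16, 32, 64]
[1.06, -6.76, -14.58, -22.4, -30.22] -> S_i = 1.06 + -7.82*i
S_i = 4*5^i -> [4, 20, 100, 500, 2500]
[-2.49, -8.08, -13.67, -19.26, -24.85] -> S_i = -2.49 + -5.59*i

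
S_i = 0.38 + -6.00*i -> [0.38, -5.62, -11.62, -17.62, -23.62]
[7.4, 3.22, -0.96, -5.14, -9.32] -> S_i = 7.40 + -4.18*i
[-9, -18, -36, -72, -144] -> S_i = -9*2^i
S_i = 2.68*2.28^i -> [2.68, 6.11, 13.93, 31.76, 72.42]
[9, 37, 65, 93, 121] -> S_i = 9 + 28*i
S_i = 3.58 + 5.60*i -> [3.58, 9.18, 14.78, 20.38, 25.98]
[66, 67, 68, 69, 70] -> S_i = 66 + 1*i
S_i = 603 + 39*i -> [603, 642, 681, 720, 759]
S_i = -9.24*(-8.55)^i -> [-9.24, 79.0, -675.47, 5775.24, -49378.33]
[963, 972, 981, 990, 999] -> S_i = 963 + 9*i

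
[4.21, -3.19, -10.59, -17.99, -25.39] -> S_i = 4.21 + -7.40*i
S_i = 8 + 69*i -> [8, 77, 146, 215, 284]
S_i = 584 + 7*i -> [584, 591, 598, 605, 612]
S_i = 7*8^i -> [7, 56, 448, 3584, 28672]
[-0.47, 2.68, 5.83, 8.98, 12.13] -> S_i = -0.47 + 3.15*i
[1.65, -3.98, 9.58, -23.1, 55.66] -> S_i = 1.65*(-2.41)^i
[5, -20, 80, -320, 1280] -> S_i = 5*-4^i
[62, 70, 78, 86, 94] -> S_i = 62 + 8*i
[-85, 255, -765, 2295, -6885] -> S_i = -85*-3^i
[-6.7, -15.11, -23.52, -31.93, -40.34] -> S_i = -6.70 + -8.41*i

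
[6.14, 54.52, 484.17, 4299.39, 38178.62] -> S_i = 6.14*8.88^i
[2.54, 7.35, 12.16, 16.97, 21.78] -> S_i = 2.54 + 4.81*i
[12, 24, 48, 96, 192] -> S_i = 12*2^i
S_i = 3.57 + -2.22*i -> [3.57, 1.35, -0.87, -3.09, -5.31]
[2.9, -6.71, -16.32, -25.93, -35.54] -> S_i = 2.90 + -9.61*i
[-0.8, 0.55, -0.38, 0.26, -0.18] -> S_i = -0.80*(-0.69)^i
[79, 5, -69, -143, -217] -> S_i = 79 + -74*i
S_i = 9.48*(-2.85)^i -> [9.48, -27.02, 77.0, -219.45, 625.44]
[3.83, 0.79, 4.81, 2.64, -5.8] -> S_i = Random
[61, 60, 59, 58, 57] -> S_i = 61 + -1*i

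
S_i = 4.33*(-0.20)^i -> [4.33, -0.87, 0.17, -0.03, 0.01]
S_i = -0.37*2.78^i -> [-0.37, -1.03, -2.86, -7.95, -22.1]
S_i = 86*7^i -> [86, 602, 4214, 29498, 206486]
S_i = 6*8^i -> [6, 48, 384, 3072, 24576]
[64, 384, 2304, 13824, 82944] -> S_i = 64*6^i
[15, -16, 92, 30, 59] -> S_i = Random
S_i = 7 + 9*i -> [7, 16, 25, 34, 43]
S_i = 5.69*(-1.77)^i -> [5.69, -10.07, 17.83, -31.55, 55.85]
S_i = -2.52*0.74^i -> [-2.52, -1.86, -1.38, -1.02, -0.76]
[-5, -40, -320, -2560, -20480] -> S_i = -5*8^i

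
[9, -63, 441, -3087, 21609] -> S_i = 9*-7^i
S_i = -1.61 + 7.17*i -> [-1.61, 5.56, 12.73, 19.9, 27.07]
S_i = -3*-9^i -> [-3, 27, -243, 2187, -19683]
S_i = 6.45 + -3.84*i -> [6.45, 2.61, -1.23, -5.07, -8.91]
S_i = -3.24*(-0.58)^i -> [-3.24, 1.88, -1.09, 0.63, -0.37]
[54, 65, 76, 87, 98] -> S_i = 54 + 11*i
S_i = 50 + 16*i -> [50, 66, 82, 98, 114]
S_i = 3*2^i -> [3, 6, 12, 24, 48]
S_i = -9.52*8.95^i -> [-9.52, -85.2, -762.58, -6825.05, -61084.23]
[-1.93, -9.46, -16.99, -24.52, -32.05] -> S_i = -1.93 + -7.53*i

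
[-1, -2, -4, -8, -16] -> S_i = -1*2^i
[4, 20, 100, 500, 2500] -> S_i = 4*5^i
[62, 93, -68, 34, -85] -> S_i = Random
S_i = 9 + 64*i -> [9, 73, 137, 201, 265]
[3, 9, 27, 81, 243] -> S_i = 3*3^i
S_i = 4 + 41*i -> [4, 45, 86, 127, 168]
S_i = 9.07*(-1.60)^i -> [9.07, -14.51, 23.22, -37.15, 59.44]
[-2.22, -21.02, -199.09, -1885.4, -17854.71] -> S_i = -2.22*9.47^i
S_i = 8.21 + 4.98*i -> [8.21, 13.19, 18.17, 23.15, 28.13]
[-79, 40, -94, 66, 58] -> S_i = Random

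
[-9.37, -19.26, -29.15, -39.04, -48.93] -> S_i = -9.37 + -9.89*i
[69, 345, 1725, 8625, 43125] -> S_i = 69*5^i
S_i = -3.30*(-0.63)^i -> [-3.3, 2.08, -1.31, 0.83, -0.52]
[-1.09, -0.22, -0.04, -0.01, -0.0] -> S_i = -1.09*0.20^i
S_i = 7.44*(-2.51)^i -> [7.44, -18.67, 46.87, -117.65, 295.3]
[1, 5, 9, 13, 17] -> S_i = 1 + 4*i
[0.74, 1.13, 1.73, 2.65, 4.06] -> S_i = 0.74*1.53^i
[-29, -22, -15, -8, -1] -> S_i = -29 + 7*i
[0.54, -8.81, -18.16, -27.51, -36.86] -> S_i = 0.54 + -9.35*i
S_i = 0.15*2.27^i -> [0.15, 0.34, 0.77, 1.75, 3.98]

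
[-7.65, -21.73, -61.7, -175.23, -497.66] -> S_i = -7.65*2.84^i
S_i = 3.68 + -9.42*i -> [3.68, -5.74, -15.16, -24.58, -34.0]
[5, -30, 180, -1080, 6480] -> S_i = 5*-6^i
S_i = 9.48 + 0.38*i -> [9.48, 9.86, 10.24, 10.62, 11.0]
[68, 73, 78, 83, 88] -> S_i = 68 + 5*i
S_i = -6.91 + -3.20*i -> [-6.91, -10.11, -13.31, -16.51, -19.71]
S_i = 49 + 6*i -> [49, 55, 61, 67, 73]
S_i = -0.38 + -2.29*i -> [-0.38, -2.67, -4.96, -7.25, -9.54]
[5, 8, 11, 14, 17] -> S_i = 5 + 3*i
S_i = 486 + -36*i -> [486, 450, 414, 378, 342]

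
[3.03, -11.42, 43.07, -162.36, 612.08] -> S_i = 3.03*(-3.77)^i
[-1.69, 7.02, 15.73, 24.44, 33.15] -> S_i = -1.69 + 8.71*i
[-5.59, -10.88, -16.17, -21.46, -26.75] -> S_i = -5.59 + -5.29*i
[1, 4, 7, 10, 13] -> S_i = 1 + 3*i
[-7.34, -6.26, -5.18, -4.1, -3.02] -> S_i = -7.34 + 1.08*i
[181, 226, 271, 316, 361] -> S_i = 181 + 45*i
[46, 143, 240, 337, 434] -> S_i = 46 + 97*i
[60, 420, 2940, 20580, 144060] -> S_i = 60*7^i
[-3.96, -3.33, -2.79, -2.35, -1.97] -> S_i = -3.96*0.84^i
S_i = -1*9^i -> [-1, -9, -81, -729, -6561]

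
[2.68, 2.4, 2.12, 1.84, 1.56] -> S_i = 2.68 + -0.28*i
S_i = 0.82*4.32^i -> [0.82, 3.54, 15.3, 66.11, 285.59]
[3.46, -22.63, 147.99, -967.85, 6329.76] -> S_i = 3.46*(-6.54)^i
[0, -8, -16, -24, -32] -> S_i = 0 + -8*i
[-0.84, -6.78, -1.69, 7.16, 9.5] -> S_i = Random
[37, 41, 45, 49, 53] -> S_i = 37 + 4*i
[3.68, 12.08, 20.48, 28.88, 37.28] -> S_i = 3.68 + 8.40*i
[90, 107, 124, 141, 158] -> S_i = 90 + 17*i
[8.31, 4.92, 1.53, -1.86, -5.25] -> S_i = 8.31 + -3.39*i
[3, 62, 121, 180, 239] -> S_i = 3 + 59*i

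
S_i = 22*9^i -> [22, 198, 1782, 16038, 144342]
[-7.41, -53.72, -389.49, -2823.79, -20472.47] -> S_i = -7.41*7.25^i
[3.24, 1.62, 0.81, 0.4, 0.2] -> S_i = 3.24*0.50^i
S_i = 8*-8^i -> [8, -64, 512, -4096, 32768]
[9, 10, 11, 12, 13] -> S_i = 9 + 1*i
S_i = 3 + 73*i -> [3, 76, 149, 222, 295]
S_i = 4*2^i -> [4, 8, 16, 32, 64]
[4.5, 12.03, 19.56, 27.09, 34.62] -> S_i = 4.50 + 7.53*i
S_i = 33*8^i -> [33, 264, 2112, 16896, 135168]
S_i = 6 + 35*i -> [6, 41, 76, 111, 146]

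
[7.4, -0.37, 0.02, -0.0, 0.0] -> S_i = 7.40*(-0.05)^i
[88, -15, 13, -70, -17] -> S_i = Random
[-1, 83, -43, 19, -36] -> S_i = Random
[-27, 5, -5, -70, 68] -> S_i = Random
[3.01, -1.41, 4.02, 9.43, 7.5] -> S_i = Random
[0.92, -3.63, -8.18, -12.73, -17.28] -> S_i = 0.92 + -4.55*i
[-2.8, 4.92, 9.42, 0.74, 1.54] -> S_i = Random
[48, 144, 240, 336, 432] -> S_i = 48 + 96*i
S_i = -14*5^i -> [-14, -70, -350, -1750, -8750]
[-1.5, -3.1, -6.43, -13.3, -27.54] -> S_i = -1.50*2.07^i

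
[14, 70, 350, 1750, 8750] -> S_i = 14*5^i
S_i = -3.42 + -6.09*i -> [-3.42, -9.51, -15.6, -21.69, -27.78]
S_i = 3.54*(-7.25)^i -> [3.54, -25.66, 186.07, -1349.02, 9780.37]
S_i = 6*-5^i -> [6, -30, 150, -750, 3750]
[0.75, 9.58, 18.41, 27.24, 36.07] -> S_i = 0.75 + 8.83*i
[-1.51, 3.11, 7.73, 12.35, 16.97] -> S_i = -1.51 + 4.62*i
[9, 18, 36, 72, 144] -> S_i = 9*2^i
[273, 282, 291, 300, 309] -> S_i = 273 + 9*i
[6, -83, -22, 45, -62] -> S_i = Random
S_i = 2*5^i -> [2, 10, 50, 250, 1250]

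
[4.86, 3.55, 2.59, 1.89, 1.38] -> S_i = 4.86*0.73^i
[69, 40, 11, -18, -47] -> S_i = 69 + -29*i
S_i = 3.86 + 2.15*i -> [3.86, 6.01, 8.16, 10.31, 12.46]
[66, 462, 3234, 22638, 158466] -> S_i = 66*7^i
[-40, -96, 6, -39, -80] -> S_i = Random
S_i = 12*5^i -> [12, 60, 300, 1500, 7500]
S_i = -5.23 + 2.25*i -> [-5.23, -2.98, -0.73, 1.52, 3.77]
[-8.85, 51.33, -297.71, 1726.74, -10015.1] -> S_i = -8.85*(-5.80)^i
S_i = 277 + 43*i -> [277, 320, 363, 406, 449]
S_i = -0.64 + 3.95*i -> [-0.64, 3.31, 7.26, 11.21, 15.16]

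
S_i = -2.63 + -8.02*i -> [-2.63, -10.65, -18.67, -26.69, -34.71]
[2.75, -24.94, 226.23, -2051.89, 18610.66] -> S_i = 2.75*(-9.07)^i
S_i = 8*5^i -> [8, 40, 200, 1000, 5000]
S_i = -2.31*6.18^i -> [-2.31, -14.28, -88.22, -545.23, -3369.5]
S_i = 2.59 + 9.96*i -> [2.59, 12.55, 22.51, 32.47, 42.43]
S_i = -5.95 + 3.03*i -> [-5.95, -2.92, 0.11, 3.14, 6.17]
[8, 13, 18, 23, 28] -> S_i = 8 + 5*i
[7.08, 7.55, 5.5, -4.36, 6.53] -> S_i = Random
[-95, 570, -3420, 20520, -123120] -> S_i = -95*-6^i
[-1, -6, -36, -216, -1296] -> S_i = -1*6^i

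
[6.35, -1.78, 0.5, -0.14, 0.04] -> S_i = 6.35*(-0.28)^i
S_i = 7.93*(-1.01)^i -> [7.93, -8.01, 8.09, -8.17, 8.25]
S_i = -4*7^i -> [-4, -28, -196, -1372, -9604]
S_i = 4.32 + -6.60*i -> [4.32, -2.28, -8.88, -15.48, -22.08]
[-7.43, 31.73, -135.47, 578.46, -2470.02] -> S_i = -7.43*(-4.27)^i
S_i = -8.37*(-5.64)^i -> [-8.37, 47.21, -266.25, 1501.63, -8469.19]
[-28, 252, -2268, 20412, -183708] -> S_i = -28*-9^i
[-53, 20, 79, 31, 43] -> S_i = Random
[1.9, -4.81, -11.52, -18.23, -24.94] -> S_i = 1.90 + -6.71*i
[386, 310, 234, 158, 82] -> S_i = 386 + -76*i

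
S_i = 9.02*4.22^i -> [9.02, 38.06, 160.63, 677.87, 2860.59]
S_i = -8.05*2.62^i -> [-8.05, -21.09, -55.26, -144.78, -379.32]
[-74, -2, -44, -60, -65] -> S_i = Random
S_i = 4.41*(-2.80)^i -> [4.41, -12.35, 34.57, -96.81, 271.06]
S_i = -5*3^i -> [-5, -15, -45, -135, -405]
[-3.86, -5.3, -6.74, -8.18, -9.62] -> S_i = -3.86 + -1.44*i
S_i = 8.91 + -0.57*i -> [8.91, 8.34, 7.77, 7.2, 6.63]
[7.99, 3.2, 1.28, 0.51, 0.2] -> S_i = 7.99*0.40^i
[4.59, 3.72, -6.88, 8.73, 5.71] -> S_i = Random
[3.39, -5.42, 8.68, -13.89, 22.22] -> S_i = 3.39*(-1.60)^i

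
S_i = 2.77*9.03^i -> [2.77, 25.01, 225.87, 2039.59, 18417.5]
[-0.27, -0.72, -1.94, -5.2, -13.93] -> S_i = -0.27*2.68^i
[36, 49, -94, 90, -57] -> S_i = Random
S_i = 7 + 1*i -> [7, 8, 9, 10, 11]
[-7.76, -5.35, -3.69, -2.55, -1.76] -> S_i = -7.76*0.69^i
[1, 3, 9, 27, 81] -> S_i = 1*3^i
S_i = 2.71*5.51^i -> [2.71, 14.93, 82.28, 453.34, 2497.9]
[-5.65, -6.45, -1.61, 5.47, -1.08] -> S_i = Random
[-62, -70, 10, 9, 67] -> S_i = Random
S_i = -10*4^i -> [-10, -40, -160, -640, -2560]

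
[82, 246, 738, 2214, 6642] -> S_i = 82*3^i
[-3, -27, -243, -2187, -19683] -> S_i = -3*9^i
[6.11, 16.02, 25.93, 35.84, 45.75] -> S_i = 6.11 + 9.91*i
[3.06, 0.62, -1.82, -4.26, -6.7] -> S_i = 3.06 + -2.44*i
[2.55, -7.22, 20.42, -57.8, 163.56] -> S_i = 2.55*(-2.83)^i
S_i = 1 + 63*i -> [1, 64, 127, 190, 253]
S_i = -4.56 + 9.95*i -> [-4.56, 5.39, 15.34, 25.29, 35.24]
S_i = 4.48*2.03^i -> [4.48, 9.09, 18.46, 37.48, 76.08]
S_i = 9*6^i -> [9, 54, 324, 1944, 11664]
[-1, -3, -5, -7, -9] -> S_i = -1 + -2*i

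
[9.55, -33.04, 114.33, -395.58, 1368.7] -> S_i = 9.55*(-3.46)^i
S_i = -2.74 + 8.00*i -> [-2.74, 5.26, 13.26, 21.26, 29.26]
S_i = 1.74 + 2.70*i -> [1.74, 4.44, 7.14, 9.84, 12.54]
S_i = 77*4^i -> [77, 308, 1232, 4928, 19712]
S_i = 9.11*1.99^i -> [9.11, 18.13, 36.08, 71.79, 142.87]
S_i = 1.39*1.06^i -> [1.39, 1.47, 1.56, 1.66, 1.75]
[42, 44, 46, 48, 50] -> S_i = 42 + 2*i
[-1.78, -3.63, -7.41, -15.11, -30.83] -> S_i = -1.78*2.04^i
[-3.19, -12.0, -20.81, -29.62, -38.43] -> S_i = -3.19 + -8.81*i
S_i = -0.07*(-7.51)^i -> [-0.07, 0.53, -3.95, 29.65, -222.67]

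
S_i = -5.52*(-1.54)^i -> [-5.52, 8.5, -13.09, 20.16, -31.05]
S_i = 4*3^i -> [4, 12, 36, 108, 324]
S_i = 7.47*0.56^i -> [7.47, 4.18, 2.34, 1.31, 0.73]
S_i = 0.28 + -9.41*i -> [0.28, -9.13, -18.54, -27.95, -37.36]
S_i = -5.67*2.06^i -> [-5.67, -11.68, -24.06, -49.57, -102.11]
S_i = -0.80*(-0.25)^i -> [-0.8, 0.2, -0.05, 0.01, -0.0]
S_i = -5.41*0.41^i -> [-5.41, -2.22, -0.91, -0.37, -0.15]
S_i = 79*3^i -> [79, 237, 711, 2133, 6399]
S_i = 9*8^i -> [9, 72, 576, 4608, 36864]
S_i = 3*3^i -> [3, 9, 27, 81, 243]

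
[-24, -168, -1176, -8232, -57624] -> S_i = -24*7^i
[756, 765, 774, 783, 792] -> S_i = 756 + 9*i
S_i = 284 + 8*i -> [284, 292, 300, 308, 316]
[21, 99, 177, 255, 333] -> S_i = 21 + 78*i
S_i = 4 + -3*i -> [4, 1, -2, -5, -8]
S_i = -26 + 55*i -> [-26, 29, 84, 139, 194]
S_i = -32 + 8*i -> [-32, -24, -16, -8, 0]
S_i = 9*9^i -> [9, 81, 729, 6561, 59049]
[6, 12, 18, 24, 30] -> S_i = 6 + 6*i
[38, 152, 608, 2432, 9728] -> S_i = 38*4^i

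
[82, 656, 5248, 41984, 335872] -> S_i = 82*8^i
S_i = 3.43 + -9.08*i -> [3.43, -5.65, -14.73, -23.81, -32.89]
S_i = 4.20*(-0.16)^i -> [4.2, -0.67, 0.11, -0.02, 0.0]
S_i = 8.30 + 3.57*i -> [8.3, 11.87, 15.44, 19.01, 22.58]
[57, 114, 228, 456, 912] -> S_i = 57*2^i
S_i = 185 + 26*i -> [185, 211, 237, 263, 289]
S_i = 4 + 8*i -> [4, 12, 20, 28, 36]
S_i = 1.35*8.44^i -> [1.35, 11.39, 96.17, 811.64, 6850.2]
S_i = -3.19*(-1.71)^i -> [-3.19, 5.45, -9.33, 15.95, -27.28]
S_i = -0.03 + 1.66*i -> [-0.03, 1.63, 3.29, 4.95, 6.61]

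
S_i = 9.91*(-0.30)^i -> [9.91, -2.97, 0.89, -0.27, 0.08]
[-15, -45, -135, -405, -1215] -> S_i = -15*3^i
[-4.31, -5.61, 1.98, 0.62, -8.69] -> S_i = Random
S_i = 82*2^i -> [82, 164, 328, 656, 1312]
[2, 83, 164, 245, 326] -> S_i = 2 + 81*i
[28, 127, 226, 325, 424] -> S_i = 28 + 99*i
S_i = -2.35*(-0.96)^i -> [-2.35, 2.26, -2.17, 2.08, -2.0]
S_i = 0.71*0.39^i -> [0.71, 0.28, 0.11, 0.04, 0.02]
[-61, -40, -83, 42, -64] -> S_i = Random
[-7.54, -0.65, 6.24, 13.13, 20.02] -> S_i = -7.54 + 6.89*i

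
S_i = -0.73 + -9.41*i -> [-0.73, -10.14, -19.55, -28.96, -38.37]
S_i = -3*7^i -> [-3, -21, -147, -1029, -7203]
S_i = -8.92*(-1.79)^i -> [-8.92, 15.97, -28.58, 51.16, -91.58]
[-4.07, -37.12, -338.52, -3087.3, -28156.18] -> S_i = -4.07*9.12^i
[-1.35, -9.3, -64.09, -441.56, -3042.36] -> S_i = -1.35*6.89^i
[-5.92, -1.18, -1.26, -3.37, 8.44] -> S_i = Random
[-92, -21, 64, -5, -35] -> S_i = Random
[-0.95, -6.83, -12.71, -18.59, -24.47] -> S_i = -0.95 + -5.88*i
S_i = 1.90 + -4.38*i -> [1.9, -2.48, -6.86, -11.24, -15.62]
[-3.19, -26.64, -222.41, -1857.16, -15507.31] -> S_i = -3.19*8.35^i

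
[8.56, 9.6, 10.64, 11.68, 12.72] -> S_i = 8.56 + 1.04*i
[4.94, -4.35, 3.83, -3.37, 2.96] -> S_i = 4.94*(-0.88)^i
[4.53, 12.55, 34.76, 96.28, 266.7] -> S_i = 4.53*2.77^i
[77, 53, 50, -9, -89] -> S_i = Random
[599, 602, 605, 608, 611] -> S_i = 599 + 3*i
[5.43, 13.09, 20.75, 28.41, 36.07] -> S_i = 5.43 + 7.66*i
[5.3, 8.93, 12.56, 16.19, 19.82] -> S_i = 5.30 + 3.63*i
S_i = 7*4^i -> [7, 28, 112, 448, 1792]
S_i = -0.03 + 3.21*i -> [-0.03, 3.18, 6.39, 9.6, 12.81]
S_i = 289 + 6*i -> [289, 295, 301, 307, 313]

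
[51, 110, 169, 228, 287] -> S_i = 51 + 59*i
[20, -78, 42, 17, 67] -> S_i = Random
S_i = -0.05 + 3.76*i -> [-0.05, 3.71, 7.47, 11.23, 14.99]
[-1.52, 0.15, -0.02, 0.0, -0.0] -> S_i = -1.52*(-0.10)^i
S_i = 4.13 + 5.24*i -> [4.13, 9.37, 14.61, 19.85, 25.09]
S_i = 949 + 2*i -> [949, 951, 953, 955, 957]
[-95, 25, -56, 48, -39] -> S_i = Random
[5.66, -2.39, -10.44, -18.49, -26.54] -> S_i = 5.66 + -8.05*i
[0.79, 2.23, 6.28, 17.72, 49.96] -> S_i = 0.79*2.82^i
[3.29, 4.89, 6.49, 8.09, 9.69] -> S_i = 3.29 + 1.60*i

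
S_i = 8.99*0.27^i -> [8.99, 2.43, 0.66, 0.18, 0.05]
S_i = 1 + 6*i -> [1, 7, 13, 19, 25]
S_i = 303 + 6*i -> [303, 309, 315, 321, 327]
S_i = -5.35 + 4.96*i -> [-5.35, -0.39, 4.57, 9.53, 14.49]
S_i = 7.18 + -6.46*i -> [7.18, 0.72, -5.74, -12.2, -18.66]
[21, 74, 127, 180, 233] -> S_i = 21 + 53*i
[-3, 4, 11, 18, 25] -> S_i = -3 + 7*i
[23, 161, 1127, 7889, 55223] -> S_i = 23*7^i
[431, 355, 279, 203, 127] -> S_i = 431 + -76*i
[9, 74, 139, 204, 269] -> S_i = 9 + 65*i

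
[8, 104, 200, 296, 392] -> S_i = 8 + 96*i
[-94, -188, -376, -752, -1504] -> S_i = -94*2^i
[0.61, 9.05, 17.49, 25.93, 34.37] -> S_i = 0.61 + 8.44*i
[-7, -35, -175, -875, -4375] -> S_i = -7*5^i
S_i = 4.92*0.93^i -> [4.92, 4.58, 4.26, 3.96, 3.68]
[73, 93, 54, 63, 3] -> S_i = Random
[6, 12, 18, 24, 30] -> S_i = 6 + 6*i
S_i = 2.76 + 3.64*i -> [2.76, 6.4, 10.04, 13.68, 17.32]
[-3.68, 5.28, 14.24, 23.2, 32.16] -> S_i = -3.68 + 8.96*i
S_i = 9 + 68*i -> [9, 77, 145, 213, 281]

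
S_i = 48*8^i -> [48, 384, 3072, 24576, 196608]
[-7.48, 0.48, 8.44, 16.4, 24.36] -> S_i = -7.48 + 7.96*i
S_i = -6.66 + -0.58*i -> [-6.66, -7.24, -7.82, -8.4, -8.98]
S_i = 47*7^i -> [47, 329, 2303, 16121, 112847]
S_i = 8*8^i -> [8, 64, 512, 4096, 32768]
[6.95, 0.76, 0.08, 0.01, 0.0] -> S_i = 6.95*0.11^i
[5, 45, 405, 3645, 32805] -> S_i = 5*9^i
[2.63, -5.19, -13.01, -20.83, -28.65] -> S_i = 2.63 + -7.82*i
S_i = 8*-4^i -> [8, -32, 128, -512, 2048]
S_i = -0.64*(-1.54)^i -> [-0.64, 0.99, -1.52, 2.34, -3.6]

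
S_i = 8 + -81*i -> [8, -73, -154, -235, -316]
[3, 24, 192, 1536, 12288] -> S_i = 3*8^i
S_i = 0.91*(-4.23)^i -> [0.91, -3.85, 16.28, -68.88, 291.34]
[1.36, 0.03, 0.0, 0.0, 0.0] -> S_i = 1.36*0.02^i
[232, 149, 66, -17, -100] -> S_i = 232 + -83*i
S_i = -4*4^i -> [-4, -16, -64, -256, -1024]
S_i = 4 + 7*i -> [4, 11, 18, 25, 32]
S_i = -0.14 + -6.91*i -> [-0.14, -7.05, -13.96, -20.87, -27.78]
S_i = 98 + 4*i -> [98, 102, 106, 110, 114]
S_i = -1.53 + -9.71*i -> [-1.53, -11.24, -20.95, -30.66, -40.37]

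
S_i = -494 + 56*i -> [-494, -438, -382, -326, -270]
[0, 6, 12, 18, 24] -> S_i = 0 + 6*i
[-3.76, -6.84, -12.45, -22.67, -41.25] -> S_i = -3.76*1.82^i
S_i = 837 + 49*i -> [837, 886, 935, 984, 1033]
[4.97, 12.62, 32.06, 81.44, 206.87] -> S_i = 4.97*2.54^i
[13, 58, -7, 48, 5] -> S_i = Random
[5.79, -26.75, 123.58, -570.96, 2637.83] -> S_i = 5.79*(-4.62)^i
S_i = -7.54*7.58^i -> [-7.54, -57.15, -433.22, -3283.82, -24891.33]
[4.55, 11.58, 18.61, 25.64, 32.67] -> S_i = 4.55 + 7.03*i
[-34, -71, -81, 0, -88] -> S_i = Random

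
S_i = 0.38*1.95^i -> [0.38, 0.74, 1.44, 2.82, 5.49]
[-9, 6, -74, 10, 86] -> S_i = Random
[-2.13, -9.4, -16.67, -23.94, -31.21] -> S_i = -2.13 + -7.27*i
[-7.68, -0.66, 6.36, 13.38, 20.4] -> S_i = -7.68 + 7.02*i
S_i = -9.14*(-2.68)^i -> [-9.14, 24.5, -65.65, 175.93, -471.5]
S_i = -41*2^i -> [-41, -82, -164, -328, -656]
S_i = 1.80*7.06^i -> [1.8, 12.71, 89.72, 633.41, 4471.89]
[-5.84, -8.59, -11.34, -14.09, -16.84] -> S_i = -5.84 + -2.75*i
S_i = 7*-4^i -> [7, -28, 112, -448, 1792]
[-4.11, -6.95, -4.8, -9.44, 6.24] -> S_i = Random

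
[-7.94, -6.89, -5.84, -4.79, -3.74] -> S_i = -7.94 + 1.05*i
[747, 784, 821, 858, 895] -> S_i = 747 + 37*i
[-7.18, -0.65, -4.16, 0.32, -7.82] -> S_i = Random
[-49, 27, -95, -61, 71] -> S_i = Random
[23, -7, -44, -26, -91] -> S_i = Random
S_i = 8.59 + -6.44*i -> [8.59, 2.15, -4.29, -10.73, -17.17]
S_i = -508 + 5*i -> [-508, -503, -498, -493, -488]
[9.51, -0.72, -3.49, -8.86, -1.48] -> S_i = Random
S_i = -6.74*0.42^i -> [-6.74, -2.83, -1.19, -0.5, -0.21]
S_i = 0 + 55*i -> [0, 55, 110, 165, 220]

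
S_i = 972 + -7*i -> [972, 965, 958, 951, 944]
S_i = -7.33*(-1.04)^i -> [-7.33, 7.62, -7.93, 8.25, -8.58]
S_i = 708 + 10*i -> [708, 718, 728, 738, 748]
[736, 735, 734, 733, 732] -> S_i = 736 + -1*i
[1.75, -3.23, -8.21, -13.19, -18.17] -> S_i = 1.75 + -4.98*i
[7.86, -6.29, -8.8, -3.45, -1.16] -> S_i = Random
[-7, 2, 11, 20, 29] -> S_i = -7 + 9*i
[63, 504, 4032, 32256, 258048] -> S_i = 63*8^i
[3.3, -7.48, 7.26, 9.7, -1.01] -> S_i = Random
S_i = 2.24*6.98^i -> [2.24, 15.64, 109.13, 761.75, 5317.04]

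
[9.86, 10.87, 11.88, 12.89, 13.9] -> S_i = 9.86 + 1.01*i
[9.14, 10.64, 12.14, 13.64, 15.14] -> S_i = 9.14 + 1.50*i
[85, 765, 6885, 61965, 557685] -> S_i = 85*9^i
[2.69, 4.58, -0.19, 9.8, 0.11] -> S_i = Random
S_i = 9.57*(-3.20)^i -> [9.57, -30.62, 98.0, -313.59, 1003.49]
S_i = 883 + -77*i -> [883, 806, 729, 652, 575]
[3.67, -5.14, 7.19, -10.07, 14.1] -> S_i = 3.67*(-1.40)^i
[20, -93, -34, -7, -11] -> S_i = Random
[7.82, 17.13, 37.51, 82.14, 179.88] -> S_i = 7.82*2.19^i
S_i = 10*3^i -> [10, 30, 90, 270, 810]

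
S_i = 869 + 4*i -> [869, 873, 877, 881, 885]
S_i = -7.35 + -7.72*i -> [-7.35, -15.07, -22.79, -30.51, -38.23]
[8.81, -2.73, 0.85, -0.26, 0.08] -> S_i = 8.81*(-0.31)^i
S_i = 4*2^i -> [4, 8, 16, 32, 64]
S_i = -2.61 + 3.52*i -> [-2.61, 0.91, 4.43, 7.95, 11.47]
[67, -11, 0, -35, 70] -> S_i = Random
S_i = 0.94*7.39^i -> [0.94, 6.95, 51.34, 379.37, 2803.53]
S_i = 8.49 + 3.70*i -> [8.49, 12.19, 15.89, 19.59, 23.29]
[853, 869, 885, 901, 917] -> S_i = 853 + 16*i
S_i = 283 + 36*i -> [283, 319, 355, 391, 427]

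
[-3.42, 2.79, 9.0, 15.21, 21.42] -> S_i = -3.42 + 6.21*i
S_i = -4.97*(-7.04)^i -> [-4.97, 34.99, -246.32, 1734.1, -12208.07]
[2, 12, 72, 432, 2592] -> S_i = 2*6^i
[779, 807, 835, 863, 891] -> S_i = 779 + 28*i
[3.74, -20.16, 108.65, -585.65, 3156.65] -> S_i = 3.74*(-5.39)^i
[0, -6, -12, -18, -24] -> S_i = 0 + -6*i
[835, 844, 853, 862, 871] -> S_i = 835 + 9*i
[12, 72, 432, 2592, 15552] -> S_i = 12*6^i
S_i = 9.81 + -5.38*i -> [9.81, 4.43, -0.95, -6.33, -11.71]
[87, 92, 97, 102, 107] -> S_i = 87 + 5*i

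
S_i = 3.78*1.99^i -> [3.78, 7.52, 14.97, 29.79, 59.28]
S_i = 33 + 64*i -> [33, 97, 161, 225, 289]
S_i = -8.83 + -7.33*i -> [-8.83, -16.16, -23.49, -30.82, -38.15]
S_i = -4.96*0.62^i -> [-4.96, -3.08, -1.91, -1.18, -0.73]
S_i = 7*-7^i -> [7, -49, 343, -2401, 16807]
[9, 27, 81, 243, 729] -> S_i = 9*3^i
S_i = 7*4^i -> [7, 28, 112, 448, 1792]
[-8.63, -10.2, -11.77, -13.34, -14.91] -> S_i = -8.63 + -1.57*i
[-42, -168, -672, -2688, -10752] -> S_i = -42*4^i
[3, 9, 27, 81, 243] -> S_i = 3*3^i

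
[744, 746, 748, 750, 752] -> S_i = 744 + 2*i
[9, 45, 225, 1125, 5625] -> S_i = 9*5^i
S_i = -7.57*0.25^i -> [-7.57, -1.89, -0.47, -0.12, -0.03]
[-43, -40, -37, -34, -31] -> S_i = -43 + 3*i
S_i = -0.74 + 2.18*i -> [-0.74, 1.44, 3.62, 5.8, 7.98]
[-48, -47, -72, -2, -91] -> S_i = Random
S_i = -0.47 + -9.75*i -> [-0.47, -10.22, -19.97, -29.72, -39.47]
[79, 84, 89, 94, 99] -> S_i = 79 + 5*i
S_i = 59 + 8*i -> [59, 67, 75, 83, 91]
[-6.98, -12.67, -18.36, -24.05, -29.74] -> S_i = -6.98 + -5.69*i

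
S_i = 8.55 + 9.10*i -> [8.55, 17.65, 26.75, 35.85, 44.95]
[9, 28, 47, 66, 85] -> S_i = 9 + 19*i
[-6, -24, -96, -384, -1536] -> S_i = -6*4^i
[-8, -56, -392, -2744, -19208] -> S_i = -8*7^i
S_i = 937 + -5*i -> [937, 932, 927, 922, 917]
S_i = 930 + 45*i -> [930, 975, 1020, 1065, 1110]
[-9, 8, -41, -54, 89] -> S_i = Random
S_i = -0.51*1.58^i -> [-0.51, -0.81, -1.27, -2.01, -3.18]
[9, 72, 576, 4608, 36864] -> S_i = 9*8^i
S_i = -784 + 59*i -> [-784, -725, -666, -607, -548]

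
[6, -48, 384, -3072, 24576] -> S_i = 6*-8^i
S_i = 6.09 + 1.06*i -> [6.09, 7.15, 8.21, 9.27, 10.33]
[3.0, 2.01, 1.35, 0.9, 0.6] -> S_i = 3.00*0.67^i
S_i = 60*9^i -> [60, 540, 4860, 43740, 393660]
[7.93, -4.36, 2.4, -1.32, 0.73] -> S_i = 7.93*(-0.55)^i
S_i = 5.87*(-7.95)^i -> [5.87, -46.67, 371.0, -2949.44, 23448.04]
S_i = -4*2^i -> [-4, -8, -16, -32, -64]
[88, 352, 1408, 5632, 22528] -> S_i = 88*4^i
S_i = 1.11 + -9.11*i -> [1.11, -8.0, -17.11, -26.22, -35.33]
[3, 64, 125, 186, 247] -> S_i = 3 + 61*i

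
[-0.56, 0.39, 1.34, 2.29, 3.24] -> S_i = -0.56 + 0.95*i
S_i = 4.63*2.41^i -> [4.63, 11.16, 26.89, 64.81, 156.19]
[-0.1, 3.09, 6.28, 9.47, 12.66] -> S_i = -0.10 + 3.19*i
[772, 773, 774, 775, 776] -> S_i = 772 + 1*i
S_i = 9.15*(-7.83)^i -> [9.15, -71.64, 560.98, -4392.45, 34392.85]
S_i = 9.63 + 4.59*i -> [9.63, 14.22, 18.81, 23.4, 27.99]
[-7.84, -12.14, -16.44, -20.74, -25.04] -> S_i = -7.84 + -4.30*i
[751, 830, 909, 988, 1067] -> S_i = 751 + 79*i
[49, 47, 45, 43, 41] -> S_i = 49 + -2*i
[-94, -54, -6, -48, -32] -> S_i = Random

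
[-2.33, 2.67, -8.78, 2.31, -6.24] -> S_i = Random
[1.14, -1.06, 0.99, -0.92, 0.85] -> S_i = 1.14*(-0.93)^i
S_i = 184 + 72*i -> [184, 256, 328, 400, 472]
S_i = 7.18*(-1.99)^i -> [7.18, -14.29, 28.43, -56.58, 112.6]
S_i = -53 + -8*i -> [-53, -61, -69, -77, -85]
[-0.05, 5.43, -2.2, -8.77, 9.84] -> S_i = Random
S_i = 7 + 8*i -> [7, 15, 23, 31, 39]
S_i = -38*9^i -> [-38, -342, -3078, -27702, -249318]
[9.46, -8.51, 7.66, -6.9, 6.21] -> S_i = 9.46*(-0.90)^i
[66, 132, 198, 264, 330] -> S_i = 66 + 66*i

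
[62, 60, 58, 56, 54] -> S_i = 62 + -2*i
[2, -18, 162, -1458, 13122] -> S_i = 2*-9^i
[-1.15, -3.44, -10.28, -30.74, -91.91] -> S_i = -1.15*2.99^i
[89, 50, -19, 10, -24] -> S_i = Random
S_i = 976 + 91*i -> [976, 1067, 1158, 1249, 1340]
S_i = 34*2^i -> [34, 68, 136, 272, 544]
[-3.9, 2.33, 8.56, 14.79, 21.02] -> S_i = -3.90 + 6.23*i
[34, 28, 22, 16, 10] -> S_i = 34 + -6*i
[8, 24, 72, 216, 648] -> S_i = 8*3^i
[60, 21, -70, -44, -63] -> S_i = Random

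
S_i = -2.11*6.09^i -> [-2.11, -12.85, -78.26, -476.58, -2902.36]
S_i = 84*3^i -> [84, 252, 756, 2268, 6804]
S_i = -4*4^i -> [-4, -16, -64, -256, -1024]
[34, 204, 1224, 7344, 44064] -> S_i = 34*6^i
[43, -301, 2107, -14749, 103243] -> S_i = 43*-7^i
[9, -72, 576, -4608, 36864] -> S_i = 9*-8^i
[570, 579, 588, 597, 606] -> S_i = 570 + 9*i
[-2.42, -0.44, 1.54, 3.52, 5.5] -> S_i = -2.42 + 1.98*i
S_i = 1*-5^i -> [1, -5, 25, -125, 625]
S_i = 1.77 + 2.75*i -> [1.77, 4.52, 7.27, 10.02, 12.77]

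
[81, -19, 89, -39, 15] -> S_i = Random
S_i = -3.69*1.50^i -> [-3.69, -5.54, -8.3, -12.45, -18.68]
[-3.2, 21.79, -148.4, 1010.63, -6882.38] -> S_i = -3.20*(-6.81)^i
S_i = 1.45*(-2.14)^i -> [1.45, -3.1, 6.64, -14.21, 30.41]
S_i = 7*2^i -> [7, 14, 28, 56, 112]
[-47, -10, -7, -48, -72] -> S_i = Random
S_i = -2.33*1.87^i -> [-2.33, -4.36, -8.15, -15.24, -28.49]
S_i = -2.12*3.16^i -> [-2.12, -6.7, -21.17, -66.9, -211.39]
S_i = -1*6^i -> [-1, -6, -36, -216, -1296]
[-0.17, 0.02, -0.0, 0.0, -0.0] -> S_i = -0.17*(-0.11)^i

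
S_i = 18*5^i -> [18, 90, 450, 2250, 11250]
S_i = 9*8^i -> [9, 72, 576, 4608, 36864]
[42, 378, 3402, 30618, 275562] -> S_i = 42*9^i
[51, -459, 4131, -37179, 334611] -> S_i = 51*-9^i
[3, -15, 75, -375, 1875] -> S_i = 3*-5^i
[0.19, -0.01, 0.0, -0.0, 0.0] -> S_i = 0.19*(-0.05)^i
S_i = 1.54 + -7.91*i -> [1.54, -6.37, -14.28, -22.19, -30.1]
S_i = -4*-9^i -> [-4, 36, -324, 2916, -26244]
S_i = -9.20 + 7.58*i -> [-9.2, -1.62, 5.96, 13.54, 21.12]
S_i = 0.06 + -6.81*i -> [0.06, -6.75, -13.56, -20.37, -27.18]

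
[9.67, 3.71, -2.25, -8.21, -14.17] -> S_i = 9.67 + -5.96*i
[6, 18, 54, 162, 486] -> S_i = 6*3^i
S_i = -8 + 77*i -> [-8, 69, 146, 223, 300]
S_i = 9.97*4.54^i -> [9.97, 45.26, 205.5, 932.96, 4235.64]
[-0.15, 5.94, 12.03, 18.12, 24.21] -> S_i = -0.15 + 6.09*i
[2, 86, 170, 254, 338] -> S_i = 2 + 84*i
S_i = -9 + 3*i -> [-9, -6, -3, 0, 3]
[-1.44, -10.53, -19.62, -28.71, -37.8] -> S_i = -1.44 + -9.09*i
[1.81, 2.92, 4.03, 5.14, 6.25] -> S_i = 1.81 + 1.11*i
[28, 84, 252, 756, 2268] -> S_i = 28*3^i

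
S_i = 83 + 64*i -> [83, 147, 211, 275, 339]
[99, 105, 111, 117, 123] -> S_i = 99 + 6*i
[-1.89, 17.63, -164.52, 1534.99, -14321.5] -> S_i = -1.89*(-9.33)^i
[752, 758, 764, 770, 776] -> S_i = 752 + 6*i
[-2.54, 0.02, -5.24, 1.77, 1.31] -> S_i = Random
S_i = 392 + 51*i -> [392, 443, 494, 545, 596]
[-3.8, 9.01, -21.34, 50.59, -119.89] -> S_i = -3.80*(-2.37)^i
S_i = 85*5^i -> [85, 425, 2125, 10625, 53125]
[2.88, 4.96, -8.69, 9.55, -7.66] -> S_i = Random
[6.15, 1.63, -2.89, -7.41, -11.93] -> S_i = 6.15 + -4.52*i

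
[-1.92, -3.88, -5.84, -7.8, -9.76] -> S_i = -1.92 + -1.96*i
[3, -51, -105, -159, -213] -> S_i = 3 + -54*i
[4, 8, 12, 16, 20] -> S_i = 4 + 4*i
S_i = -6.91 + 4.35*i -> [-6.91, -2.56, 1.79, 6.14, 10.49]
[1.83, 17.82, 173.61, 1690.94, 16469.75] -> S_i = 1.83*9.74^i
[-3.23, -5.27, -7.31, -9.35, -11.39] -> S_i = -3.23 + -2.04*i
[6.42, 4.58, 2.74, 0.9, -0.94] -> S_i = 6.42 + -1.84*i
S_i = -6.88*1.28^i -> [-6.88, -8.81, -11.27, -14.43, -18.47]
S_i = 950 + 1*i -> [950, 951, 952, 953, 954]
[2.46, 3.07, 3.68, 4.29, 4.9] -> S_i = 2.46 + 0.61*i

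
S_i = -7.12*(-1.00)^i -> [-7.12, 7.12, -7.12, 7.12, -7.12]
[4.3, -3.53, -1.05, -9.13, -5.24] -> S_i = Random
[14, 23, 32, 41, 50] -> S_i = 14 + 9*i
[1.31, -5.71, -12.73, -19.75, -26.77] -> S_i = 1.31 + -7.02*i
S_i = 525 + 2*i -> [525, 527, 529, 531, 533]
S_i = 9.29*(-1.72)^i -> [9.29, -15.98, 27.48, -47.27, 81.31]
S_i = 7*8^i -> [7, 56, 448, 3584, 28672]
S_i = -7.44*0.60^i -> [-7.44, -4.46, -2.68, -1.61, -0.96]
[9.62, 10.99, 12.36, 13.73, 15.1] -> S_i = 9.62 + 1.37*i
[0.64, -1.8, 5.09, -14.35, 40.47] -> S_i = 0.64*(-2.82)^i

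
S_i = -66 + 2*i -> [-66, -64, -62, -60, -58]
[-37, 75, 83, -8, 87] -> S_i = Random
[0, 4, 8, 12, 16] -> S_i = 0 + 4*i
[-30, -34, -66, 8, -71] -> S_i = Random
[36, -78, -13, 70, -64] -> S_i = Random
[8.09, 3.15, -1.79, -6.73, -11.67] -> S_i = 8.09 + -4.94*i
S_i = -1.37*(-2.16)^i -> [-1.37, 2.96, -6.39, 13.81, -29.82]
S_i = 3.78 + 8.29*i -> [3.78, 12.07, 20.36, 28.65, 36.94]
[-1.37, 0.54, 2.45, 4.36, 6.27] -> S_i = -1.37 + 1.91*i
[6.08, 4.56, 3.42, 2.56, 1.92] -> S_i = 6.08*0.75^i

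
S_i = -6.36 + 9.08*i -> [-6.36, 2.72, 11.8, 20.88, 29.96]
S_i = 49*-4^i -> [49, -196, 784, -3136, 12544]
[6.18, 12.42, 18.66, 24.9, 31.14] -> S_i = 6.18 + 6.24*i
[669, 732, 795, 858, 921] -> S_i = 669 + 63*i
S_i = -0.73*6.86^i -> [-0.73, -5.01, -34.35, -235.67, -1616.66]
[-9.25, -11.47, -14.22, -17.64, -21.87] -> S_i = -9.25*1.24^i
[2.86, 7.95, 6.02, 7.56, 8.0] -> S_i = Random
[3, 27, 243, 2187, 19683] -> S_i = 3*9^i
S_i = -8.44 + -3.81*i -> [-8.44, -12.25, -16.06, -19.87, -23.68]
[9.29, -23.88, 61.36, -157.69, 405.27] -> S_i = 9.29*(-2.57)^i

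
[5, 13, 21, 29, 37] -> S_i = 5 + 8*i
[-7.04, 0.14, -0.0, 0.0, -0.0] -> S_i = -7.04*(-0.02)^i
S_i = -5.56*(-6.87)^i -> [-5.56, 38.2, -262.41, 1802.79, -12385.16]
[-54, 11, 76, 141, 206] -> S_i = -54 + 65*i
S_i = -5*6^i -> [-5, -30, -180, -1080, -6480]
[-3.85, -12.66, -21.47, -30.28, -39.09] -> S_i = -3.85 + -8.81*i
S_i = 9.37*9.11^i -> [9.37, 85.36, 777.64, 7084.26, 64537.64]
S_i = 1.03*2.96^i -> [1.03, 3.05, 9.02, 26.71, 79.07]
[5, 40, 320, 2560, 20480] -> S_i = 5*8^i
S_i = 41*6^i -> [41, 246, 1476, 8856, 53136]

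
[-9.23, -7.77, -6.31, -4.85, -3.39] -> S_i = -9.23 + 1.46*i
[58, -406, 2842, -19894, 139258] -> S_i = 58*-7^i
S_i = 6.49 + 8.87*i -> [6.49, 15.36, 24.23, 33.1, 41.97]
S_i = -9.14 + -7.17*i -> [-9.14, -16.31, -23.48, -30.65, -37.82]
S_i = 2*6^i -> [2, 12, 72, 432, 2592]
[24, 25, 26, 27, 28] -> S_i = 24 + 1*i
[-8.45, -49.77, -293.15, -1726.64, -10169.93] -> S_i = -8.45*5.89^i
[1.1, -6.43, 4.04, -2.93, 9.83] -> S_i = Random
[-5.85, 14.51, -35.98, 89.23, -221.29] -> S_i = -5.85*(-2.48)^i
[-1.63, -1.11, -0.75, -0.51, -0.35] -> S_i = -1.63*0.68^i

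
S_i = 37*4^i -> [37, 148, 592, 2368, 9472]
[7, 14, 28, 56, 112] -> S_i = 7*2^i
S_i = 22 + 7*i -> [22, 29, 36, 43, 50]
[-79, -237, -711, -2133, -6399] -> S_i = -79*3^i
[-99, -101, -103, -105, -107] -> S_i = -99 + -2*i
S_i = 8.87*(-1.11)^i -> [8.87, -9.85, 10.93, -12.13, 13.47]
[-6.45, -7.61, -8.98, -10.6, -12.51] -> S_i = -6.45*1.18^i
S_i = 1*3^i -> [1, 3, 9, 27, 81]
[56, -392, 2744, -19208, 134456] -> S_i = 56*-7^i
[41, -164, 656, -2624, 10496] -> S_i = 41*-4^i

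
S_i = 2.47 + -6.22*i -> [2.47, -3.75, -9.97, -16.19, -22.41]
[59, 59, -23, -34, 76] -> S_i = Random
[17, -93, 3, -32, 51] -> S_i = Random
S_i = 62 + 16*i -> [62, 78, 94, 110, 126]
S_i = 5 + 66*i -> [5, 71, 137, 203, 269]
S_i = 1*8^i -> [1, 8, 64, 512, 4096]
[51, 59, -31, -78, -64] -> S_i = Random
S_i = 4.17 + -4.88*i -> [4.17, -0.71, -5.59, -10.47, -15.35]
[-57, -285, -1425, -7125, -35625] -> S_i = -57*5^i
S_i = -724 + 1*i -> [-724, -723, -722, -721, -720]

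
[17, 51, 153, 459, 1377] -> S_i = 17*3^i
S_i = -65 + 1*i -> [-65, -64, -63, -62, -61]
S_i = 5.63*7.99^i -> [5.63, 44.98, 359.42, 2871.76, 22945.39]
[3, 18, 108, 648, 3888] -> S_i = 3*6^i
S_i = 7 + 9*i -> [7, 16, 25, 34, 43]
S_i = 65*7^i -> [65, 455, 3185, 22295, 156065]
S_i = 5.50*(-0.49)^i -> [5.5, -2.7, 1.32, -0.65, 0.32]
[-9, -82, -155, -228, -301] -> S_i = -9 + -73*i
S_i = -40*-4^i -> [-40, 160, -640, 2560, -10240]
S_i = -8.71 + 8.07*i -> [-8.71, -0.64, 7.43, 15.5, 23.57]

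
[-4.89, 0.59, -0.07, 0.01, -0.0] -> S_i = -4.89*(-0.12)^i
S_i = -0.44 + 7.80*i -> [-0.44, 7.36, 15.16, 22.96, 30.76]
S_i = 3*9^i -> [3, 27, 243, 2187, 19683]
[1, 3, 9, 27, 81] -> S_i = 1*3^i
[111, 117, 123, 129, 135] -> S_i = 111 + 6*i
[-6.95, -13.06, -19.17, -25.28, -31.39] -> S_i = -6.95 + -6.11*i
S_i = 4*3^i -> [4, 12, 36, 108, 324]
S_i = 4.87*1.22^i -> [4.87, 5.94, 7.25, 8.84, 10.79]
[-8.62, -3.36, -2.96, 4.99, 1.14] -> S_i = Random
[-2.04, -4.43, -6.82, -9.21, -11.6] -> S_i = -2.04 + -2.39*i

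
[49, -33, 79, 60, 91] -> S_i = Random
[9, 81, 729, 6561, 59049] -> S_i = 9*9^i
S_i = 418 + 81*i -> [418, 499, 580, 661, 742]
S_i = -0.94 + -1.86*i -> [-0.94, -2.8, -4.66, -6.52, -8.38]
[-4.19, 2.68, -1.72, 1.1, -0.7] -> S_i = -4.19*(-0.64)^i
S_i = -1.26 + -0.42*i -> [-1.26, -1.68, -2.1, -2.52, -2.94]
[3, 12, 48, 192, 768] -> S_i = 3*4^i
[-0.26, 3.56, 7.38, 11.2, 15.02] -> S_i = -0.26 + 3.82*i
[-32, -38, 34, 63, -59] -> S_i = Random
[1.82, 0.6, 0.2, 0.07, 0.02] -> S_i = 1.82*0.33^i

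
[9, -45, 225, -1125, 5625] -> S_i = 9*-5^i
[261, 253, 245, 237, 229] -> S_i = 261 + -8*i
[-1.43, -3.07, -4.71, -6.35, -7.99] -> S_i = -1.43 + -1.64*i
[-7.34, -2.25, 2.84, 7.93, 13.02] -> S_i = -7.34 + 5.09*i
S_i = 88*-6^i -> [88, -528, 3168, -19008, 114048]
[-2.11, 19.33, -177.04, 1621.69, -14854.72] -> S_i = -2.11*(-9.16)^i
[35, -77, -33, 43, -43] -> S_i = Random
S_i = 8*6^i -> [8, 48, 288, 1728, 10368]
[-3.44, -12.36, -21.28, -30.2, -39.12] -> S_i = -3.44 + -8.92*i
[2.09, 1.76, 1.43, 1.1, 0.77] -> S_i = 2.09 + -0.33*i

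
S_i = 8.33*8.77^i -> [8.33, 73.05, 640.68, 5618.8, 49276.9]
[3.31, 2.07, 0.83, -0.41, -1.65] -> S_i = 3.31 + -1.24*i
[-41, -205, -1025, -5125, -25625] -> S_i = -41*5^i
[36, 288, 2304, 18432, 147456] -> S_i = 36*8^i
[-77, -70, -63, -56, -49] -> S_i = -77 + 7*i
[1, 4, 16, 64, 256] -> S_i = 1*4^i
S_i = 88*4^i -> [88, 352, 1408, 5632, 22528]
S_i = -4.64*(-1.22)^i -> [-4.64, 5.66, -6.91, 8.43, -10.28]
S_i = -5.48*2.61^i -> [-5.48, -14.3, -37.33, -97.43, -254.3]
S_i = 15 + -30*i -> [15, -15, -45, -75, -105]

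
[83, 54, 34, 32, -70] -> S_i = Random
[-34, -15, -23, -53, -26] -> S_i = Random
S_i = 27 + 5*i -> [27, 32, 37, 42, 47]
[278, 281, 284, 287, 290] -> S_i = 278 + 3*i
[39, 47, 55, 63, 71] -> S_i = 39 + 8*i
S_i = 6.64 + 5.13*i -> [6.64, 11.77, 16.9, 22.03, 27.16]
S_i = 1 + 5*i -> [1, 6, 11, 16, 21]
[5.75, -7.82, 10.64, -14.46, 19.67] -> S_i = 5.75*(-1.36)^i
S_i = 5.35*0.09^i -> [5.35, 0.48, 0.04, 0.0, 0.0]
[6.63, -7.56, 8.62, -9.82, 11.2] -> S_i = 6.63*(-1.14)^i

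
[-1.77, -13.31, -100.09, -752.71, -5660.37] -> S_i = -1.77*7.52^i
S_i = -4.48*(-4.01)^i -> [-4.48, 17.96, -72.04, 288.88, -1158.39]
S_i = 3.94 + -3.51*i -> [3.94, 0.43, -3.08, -6.59, -10.1]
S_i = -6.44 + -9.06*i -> [-6.44, -15.5, -24.56, -33.62, -42.68]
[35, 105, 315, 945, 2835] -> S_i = 35*3^i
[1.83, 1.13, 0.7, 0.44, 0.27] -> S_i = 1.83*0.62^i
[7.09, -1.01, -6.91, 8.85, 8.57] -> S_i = Random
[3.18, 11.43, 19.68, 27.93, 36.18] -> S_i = 3.18 + 8.25*i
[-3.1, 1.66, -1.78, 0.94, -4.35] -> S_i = Random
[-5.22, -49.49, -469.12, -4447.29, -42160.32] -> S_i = -5.22*9.48^i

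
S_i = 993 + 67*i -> [993, 1060, 1127, 1194, 1261]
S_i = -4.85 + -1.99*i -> [-4.85, -6.84, -8.83, -10.82, -12.81]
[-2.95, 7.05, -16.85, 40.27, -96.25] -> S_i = -2.95*(-2.39)^i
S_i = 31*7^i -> [31, 217, 1519, 10633, 74431]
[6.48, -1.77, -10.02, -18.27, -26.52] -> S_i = 6.48 + -8.25*i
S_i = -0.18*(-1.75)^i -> [-0.18, 0.32, -0.55, 0.96, -1.69]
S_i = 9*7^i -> [9, 63, 441, 3087, 21609]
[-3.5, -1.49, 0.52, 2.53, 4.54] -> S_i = -3.50 + 2.01*i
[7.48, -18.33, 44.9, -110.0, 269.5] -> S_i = 7.48*(-2.45)^i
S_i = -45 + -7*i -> [-45, -52, -59, -66, -73]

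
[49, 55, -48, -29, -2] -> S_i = Random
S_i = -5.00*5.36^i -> [-5.0, -26.8, -143.65, -769.95, -4126.95]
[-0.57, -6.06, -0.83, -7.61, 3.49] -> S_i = Random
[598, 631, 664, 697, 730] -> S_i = 598 + 33*i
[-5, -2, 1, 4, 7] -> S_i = -5 + 3*i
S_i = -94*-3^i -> [-94, 282, -846, 2538, -7614]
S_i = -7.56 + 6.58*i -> [-7.56, -0.98, 5.6, 12.18, 18.76]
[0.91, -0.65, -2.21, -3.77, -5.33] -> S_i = 0.91 + -1.56*i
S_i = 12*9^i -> [12, 108, 972, 8748, 78732]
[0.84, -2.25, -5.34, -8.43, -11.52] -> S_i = 0.84 + -3.09*i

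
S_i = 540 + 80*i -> [540, 620, 700, 780, 860]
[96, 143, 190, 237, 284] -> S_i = 96 + 47*i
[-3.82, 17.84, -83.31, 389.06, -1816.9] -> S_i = -3.82*(-4.67)^i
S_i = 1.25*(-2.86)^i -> [1.25, -3.58, 10.22, -29.24, 83.63]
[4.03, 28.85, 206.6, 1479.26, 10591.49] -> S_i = 4.03*7.16^i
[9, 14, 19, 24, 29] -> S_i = 9 + 5*i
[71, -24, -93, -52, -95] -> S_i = Random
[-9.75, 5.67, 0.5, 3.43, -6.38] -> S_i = Random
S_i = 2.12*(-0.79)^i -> [2.12, -1.67, 1.32, -1.05, 0.83]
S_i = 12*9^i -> [12, 108, 972, 8748, 78732]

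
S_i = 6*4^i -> [6, 24, 96, 384, 1536]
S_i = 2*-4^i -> [2, -8, 32, -128, 512]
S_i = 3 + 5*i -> [3, 8, 13, 18, 23]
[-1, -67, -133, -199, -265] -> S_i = -1 + -66*i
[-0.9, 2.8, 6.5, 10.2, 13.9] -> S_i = -0.90 + 3.70*i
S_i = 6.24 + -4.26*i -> [6.24, 1.98, -2.28, -6.54, -10.8]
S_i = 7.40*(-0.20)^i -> [7.4, -1.48, 0.3, -0.06, 0.01]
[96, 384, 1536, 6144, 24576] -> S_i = 96*4^i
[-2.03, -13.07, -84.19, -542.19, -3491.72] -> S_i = -2.03*6.44^i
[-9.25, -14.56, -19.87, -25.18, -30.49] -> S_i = -9.25 + -5.31*i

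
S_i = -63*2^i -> [-63, -126, -252, -504, -1008]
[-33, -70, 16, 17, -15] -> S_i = Random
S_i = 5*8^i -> [5, 40, 320, 2560, 20480]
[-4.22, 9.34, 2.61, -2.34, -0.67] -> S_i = Random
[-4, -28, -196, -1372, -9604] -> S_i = -4*7^i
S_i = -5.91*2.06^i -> [-5.91, -12.17, -25.08, -51.66, -106.43]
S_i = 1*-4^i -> [1, -4, 16, -64, 256]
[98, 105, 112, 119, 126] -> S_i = 98 + 7*i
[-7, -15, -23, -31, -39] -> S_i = -7 + -8*i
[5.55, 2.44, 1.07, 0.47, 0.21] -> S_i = 5.55*0.44^i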